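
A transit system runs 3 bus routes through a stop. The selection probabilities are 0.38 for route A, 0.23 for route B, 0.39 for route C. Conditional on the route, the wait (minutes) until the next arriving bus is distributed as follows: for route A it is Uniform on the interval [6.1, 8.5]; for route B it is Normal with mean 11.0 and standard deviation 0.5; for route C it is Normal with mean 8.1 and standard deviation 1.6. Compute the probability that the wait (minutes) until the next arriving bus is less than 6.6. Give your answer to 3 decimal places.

0.147

Conditional on each route, P(X < 6.6): A: 0.208333; B: 0; C: 0.174251.
By total probability, P(X < 6.6) = 0.38·0.208333 + 0.23·0 + 0.39·0.174251 = 0.147124.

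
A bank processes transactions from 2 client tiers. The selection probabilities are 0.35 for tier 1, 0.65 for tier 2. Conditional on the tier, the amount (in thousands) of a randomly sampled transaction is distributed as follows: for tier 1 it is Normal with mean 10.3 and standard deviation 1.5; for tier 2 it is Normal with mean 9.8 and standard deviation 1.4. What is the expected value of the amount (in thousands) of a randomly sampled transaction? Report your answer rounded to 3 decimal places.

Component means — 1: 10.3; 2: 9.8.
E[X] = 0.35·10.3 + 0.65·9.8 = 9.975.

9.975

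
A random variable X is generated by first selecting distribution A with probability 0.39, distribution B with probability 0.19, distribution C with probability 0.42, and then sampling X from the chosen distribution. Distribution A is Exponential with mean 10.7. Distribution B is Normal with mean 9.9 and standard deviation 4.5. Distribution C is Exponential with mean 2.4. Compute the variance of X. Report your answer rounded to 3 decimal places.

66.738

Per component, A: μ=10.7, E[X²]=228.98; B: μ=9.9, E[X²]=118.26; C: μ=2.4, E[X²]=11.52.
E[X] = 0.39·10.7 + 0.19·9.9 + 0.42·2.4 = 7.062.
E[X²] = 0.39·228.98 + 0.19·118.26 + 0.42·11.52 = 116.61.
Var(X) = E[X²] − (E[X])² = 116.61 − 49.8718 = 66.7382.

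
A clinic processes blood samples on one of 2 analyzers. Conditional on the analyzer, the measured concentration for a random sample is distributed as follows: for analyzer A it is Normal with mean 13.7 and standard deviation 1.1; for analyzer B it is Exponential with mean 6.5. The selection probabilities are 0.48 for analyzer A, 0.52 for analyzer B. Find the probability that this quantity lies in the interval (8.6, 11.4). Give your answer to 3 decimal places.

Conditional on each analyzer, P(8.6 < X < 11.4): A: 0.0182663; B: 0.0932077.
By total probability, P(8.6 < X < 11.4) = 0.48·0.0182663 + 0.52·0.0932077 = 0.0572359.

0.057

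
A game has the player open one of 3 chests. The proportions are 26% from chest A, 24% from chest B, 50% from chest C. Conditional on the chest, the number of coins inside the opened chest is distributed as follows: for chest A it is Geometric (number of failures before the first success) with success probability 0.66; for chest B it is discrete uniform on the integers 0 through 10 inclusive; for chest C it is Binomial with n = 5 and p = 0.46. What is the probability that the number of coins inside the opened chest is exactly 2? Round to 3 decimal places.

Conditional on each chest, P(X = 2): A: 0.076296; B: 0.0909091; C: 0.333194.
By total probability, P(X = 2) = 0.26·0.076296 + 0.24·0.0909091 + 0.5·0.333194 = 0.208252.

0.208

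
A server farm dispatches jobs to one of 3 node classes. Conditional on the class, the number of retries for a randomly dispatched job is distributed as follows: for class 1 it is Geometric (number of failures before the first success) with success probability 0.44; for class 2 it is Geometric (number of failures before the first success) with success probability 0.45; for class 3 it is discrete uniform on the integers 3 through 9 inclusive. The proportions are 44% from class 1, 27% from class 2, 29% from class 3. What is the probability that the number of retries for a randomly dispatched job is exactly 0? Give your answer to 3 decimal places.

Conditional on each class, P(X = 0): 1: 0.44; 2: 0.45; 3: 0.
By total probability, P(X = 0) = 0.44·0.44 + 0.27·0.45 + 0.29·0 = 0.3151.

0.315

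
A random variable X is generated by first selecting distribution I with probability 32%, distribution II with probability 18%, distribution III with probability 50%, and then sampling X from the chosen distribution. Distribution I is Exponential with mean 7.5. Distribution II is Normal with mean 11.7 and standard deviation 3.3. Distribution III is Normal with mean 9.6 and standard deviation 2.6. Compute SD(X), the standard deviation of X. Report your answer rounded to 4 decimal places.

Per component, I: μ=7.5, E[X²]=112.5; II: μ=11.7, E[X²]=147.78; III: μ=9.6, E[X²]=98.92.
E[X] = 0.32·7.5 + 0.18·11.7 + 0.5·9.6 = 9.306.
E[X²] = 0.32·112.5 + 0.18·147.78 + 0.5·98.92 = 112.06.
Var(X) = E[X²] − (E[X])² = 112.06 − 86.6016 = 25.4588.
SD(X) = √25.4588 = 5.04567.

5.0457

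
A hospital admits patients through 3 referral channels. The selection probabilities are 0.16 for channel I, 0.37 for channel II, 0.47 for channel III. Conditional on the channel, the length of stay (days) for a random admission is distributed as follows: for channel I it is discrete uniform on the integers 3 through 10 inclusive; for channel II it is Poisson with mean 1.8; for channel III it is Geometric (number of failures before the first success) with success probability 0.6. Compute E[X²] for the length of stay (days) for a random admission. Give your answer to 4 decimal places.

For each component E[X²] = Var + (mean)², giving I: 47.5; II: 5.04; III: 1.55556.
Overall E[X²] = 0.16·47.5 + 0.37·5.04 + 0.47·1.55556 = 10.1959.

10.1959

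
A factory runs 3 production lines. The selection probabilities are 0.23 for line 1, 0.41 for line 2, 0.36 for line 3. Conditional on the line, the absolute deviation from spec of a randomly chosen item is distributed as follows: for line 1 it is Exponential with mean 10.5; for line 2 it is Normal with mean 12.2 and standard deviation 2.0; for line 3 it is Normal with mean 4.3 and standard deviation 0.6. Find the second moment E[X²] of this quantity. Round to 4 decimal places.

120.1654

For each component E[X²] = Var + (mean)², giving 1: 220.5; 2: 152.84; 3: 18.85.
Overall E[X²] = 0.23·220.5 + 0.41·152.84 + 0.36·18.85 = 120.165.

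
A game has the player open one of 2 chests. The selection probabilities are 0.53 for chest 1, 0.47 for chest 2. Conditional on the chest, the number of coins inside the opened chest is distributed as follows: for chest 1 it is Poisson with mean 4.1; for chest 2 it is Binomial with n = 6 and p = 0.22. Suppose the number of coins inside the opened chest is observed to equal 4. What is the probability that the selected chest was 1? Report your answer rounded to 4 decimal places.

0.9114

Likelihoods P(X=4 | ·): 1: 0.195127; 2: 0.0213782.
Posterior ∝ prior × likelihood. Numerator for 1: 0.53·0.195127 = 0.103417.
Normalizing constant: 0.53·0.195127 + 0.47·0.0213782 = 0.113465.
P(1 | observation) = 0.103417 / 0.113465 = 0.911446.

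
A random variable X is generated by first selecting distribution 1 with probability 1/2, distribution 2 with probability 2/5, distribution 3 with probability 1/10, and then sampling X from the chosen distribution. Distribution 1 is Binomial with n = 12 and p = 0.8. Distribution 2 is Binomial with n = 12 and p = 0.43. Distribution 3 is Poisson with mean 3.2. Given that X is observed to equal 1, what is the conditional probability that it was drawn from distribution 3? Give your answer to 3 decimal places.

Likelihoods P(X=1 | ·): 1: 1.96608e-07; 2: 0.0106481; 3: 0.130439.
Posterior ∝ prior × likelihood. Numerator for 3: 0.1·0.130439 = 0.0130439.
Normalizing constant: 0.5·1.96608e-07 + 0.4·0.0106481 + 0.1·0.130439 = 0.0173033.
P(3 | observation) = 0.0130439 / 0.0173033 = 0.753841.

0.754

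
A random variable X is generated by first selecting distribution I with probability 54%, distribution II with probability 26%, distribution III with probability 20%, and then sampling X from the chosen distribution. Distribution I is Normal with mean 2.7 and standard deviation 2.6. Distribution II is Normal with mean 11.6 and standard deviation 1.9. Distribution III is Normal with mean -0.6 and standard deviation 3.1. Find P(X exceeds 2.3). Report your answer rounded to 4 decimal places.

Conditional on each component, P(X > 2.3): I: 0.561134; II: 1; III: 0.174769.
By total probability, P(X > 2.3) = 0.54·0.561134 + 0.26·1 + 0.2·0.174769 = 0.597966.

0.5980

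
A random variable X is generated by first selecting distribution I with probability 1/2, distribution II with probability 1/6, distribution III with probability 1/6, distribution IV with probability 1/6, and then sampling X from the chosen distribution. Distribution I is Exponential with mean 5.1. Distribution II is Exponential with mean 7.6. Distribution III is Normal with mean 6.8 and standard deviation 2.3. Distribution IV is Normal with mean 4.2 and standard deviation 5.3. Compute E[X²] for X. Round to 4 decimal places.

61.4733

For each component E[X²] = Var + (mean)², giving I: 52.02; II: 115.52; III: 51.53; IV: 45.73.
Overall E[X²] = 0.5·52.02 + 0.166667·115.52 + 0.166667·51.53 + 0.166667·45.73 = 61.4733.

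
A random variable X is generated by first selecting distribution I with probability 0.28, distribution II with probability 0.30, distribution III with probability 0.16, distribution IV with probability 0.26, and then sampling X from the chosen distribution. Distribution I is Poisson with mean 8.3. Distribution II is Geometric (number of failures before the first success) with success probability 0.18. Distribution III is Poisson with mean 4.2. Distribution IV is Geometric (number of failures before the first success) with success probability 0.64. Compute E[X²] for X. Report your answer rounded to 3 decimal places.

39.237

For each component E[X²] = Var + (mean)², giving I: 77.19; II: 46.0617; III: 21.84; IV: 1.19531.
Overall E[X²] = 0.28·77.19 + 0.3·46.0617 + 0.16·21.84 + 0.26·1.19531 = 39.2369.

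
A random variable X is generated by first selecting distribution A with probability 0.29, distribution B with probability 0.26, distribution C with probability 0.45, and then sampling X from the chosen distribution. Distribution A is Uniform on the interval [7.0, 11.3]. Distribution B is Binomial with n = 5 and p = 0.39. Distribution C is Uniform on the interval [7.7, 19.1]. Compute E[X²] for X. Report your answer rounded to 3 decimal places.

111.700

For each component E[X²] = Var + (mean)², giving A: 85.2633; B: 4.992; C: 190.39.
Overall E[X²] = 0.29·85.2633 + 0.26·4.992 + 0.45·190.39 = 111.7.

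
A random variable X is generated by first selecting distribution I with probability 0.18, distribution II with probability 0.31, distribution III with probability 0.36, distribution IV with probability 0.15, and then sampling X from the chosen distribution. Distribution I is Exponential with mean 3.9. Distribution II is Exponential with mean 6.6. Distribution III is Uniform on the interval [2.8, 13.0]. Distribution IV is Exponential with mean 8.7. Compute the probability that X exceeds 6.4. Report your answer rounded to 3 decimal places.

0.457

Conditional on each component, P(X > 6.4): I: 0.193781; II: 0.379198; III: 0.647059; IV: 0.479202.
By total probability, P(X > 6.4) = 0.18·0.193781 + 0.31·0.379198 + 0.36·0.647059 + 0.15·0.479202 = 0.457254.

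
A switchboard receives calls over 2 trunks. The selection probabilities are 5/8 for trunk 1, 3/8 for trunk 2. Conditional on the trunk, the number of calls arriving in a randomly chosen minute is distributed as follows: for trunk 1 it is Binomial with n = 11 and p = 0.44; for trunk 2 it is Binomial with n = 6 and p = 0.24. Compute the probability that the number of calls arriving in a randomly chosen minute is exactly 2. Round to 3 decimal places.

0.144

Conditional on each trunk, P(X = 2): 1: 0.0576714; 2: 0.288249.
By total probability, P(X = 2) = 0.625·0.0576714 + 0.375·0.288249 = 0.144138.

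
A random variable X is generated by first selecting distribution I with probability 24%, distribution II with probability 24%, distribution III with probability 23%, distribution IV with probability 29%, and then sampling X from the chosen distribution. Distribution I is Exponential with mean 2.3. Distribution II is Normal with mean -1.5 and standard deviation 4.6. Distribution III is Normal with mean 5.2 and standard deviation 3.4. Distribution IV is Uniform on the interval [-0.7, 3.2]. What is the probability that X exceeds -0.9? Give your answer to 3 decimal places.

0.859

Conditional on each component, P(X > -0.9): I: 1; II: 0.448111; III: 0.963603; IV: 1.
By total probability, P(X > -0.9) = 0.24·1 + 0.24·0.448111 + 0.23·0.963603 + 0.29·1 = 0.859175.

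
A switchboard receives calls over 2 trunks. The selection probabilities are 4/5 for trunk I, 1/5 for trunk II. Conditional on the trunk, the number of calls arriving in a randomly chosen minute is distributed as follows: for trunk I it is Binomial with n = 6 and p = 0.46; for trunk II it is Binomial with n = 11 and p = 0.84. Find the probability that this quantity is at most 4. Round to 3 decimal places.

Conditional on each trunk, P(X ≤ 4): I: 0.923794; II: 0.000485806.
By total probability, P(X ≤ 4) = 0.8·0.923794 + 0.2·0.000485806 = 0.739132.

0.739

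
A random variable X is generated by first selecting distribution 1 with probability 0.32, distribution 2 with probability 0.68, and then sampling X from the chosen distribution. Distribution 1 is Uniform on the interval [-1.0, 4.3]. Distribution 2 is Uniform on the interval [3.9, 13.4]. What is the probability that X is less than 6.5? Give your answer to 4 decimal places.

Conditional on each component, P(X < 6.5): 1: 1; 2: 0.273684.
By total probability, P(X < 6.5) = 0.32·1 + 0.68·0.273684 = 0.506105.

0.5061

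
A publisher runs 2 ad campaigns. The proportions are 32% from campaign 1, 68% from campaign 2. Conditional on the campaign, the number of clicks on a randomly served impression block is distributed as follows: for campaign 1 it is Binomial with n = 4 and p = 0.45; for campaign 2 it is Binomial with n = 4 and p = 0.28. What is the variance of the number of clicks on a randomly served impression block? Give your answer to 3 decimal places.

0.966

Per component, 1: μ=1.8, E[X²]=4.23; 2: μ=1.12, E[X²]=2.0608.
E[X] = 0.32·1.8 + 0.68·1.12 = 1.3376.
E[X²] = 0.32·4.23 + 0.68·2.0608 = 2.75494.
Var(X) = E[X²] − (E[X])² = 2.75494 − 1.78917 = 0.96577.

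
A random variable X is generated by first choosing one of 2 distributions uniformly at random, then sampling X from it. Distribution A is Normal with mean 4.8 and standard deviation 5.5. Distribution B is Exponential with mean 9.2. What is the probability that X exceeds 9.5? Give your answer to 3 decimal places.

0.276

Conditional on each component, P(X > 9.5): A: 0.196401; B: 0.356077.
By total probability, P(X > 9.5) = 0.5·0.196401 + 0.5·0.356077 = 0.276239.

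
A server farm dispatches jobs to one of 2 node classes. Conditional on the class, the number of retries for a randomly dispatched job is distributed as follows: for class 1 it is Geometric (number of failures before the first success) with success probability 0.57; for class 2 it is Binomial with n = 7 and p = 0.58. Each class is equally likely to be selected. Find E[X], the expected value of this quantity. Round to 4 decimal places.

2.4072

Component means — 1: 0.754386; 2: 4.06.
E[X] = 0.5·0.754386 + 0.5·4.06 = 2.40719.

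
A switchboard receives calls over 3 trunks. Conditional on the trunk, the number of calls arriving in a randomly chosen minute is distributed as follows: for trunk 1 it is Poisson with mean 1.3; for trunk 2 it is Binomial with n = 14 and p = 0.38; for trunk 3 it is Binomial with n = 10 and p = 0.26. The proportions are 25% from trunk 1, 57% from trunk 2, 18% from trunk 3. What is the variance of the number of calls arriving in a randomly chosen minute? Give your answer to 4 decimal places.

5.6894

Per component, 1: μ=1.3, E[X²]=2.99; 2: μ=5.32, E[X²]=31.6008; 3: μ=2.6, E[X²]=8.684.
E[X] = 0.25·1.3 + 0.57·5.32 + 0.18·2.6 = 3.8254.
E[X²] = 0.25·2.99 + 0.57·31.6008 + 0.18·8.684 = 20.3231.
Var(X) = E[X²] − (E[X])² = 20.3231 − 14.6337 = 5.68939.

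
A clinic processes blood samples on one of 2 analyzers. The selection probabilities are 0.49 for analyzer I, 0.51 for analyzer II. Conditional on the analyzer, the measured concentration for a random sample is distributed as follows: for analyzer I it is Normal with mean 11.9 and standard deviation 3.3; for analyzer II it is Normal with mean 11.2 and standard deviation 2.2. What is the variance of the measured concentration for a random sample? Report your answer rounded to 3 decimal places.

7.927

Per component, I: μ=11.9, E[X²]=152.5; II: μ=11.2, E[X²]=130.28.
E[X] = 0.49·11.9 + 0.51·11.2 = 11.543.
E[X²] = 0.49·152.5 + 0.51·130.28 = 141.168.
Var(X) = E[X²] − (E[X])² = 141.168 − 133.241 = 7.92695.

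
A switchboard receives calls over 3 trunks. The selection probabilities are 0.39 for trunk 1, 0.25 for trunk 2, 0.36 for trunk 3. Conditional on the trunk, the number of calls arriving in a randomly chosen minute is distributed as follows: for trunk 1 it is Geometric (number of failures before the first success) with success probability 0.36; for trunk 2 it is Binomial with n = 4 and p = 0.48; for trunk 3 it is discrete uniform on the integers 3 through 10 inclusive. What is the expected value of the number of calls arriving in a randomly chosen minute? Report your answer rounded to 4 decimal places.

3.5133

Component means — 1: 1.77778; 2: 1.92; 3: 6.5.
E[X] = 0.39·1.77778 + 0.25·1.92 + 0.36·6.5 = 3.51333.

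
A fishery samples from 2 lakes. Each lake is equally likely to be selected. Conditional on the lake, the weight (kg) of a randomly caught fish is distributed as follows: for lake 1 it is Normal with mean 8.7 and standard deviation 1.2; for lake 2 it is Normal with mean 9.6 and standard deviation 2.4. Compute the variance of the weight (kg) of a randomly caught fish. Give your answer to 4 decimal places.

Per component, 1: μ=8.7, E[X²]=77.13; 2: μ=9.6, E[X²]=97.92.
E[X] = 0.5·8.7 + 0.5·9.6 = 9.15.
E[X²] = 0.5·77.13 + 0.5·97.92 = 87.525.
Var(X) = E[X²] − (E[X])² = 87.525 − 83.7225 = 3.8025.

3.8025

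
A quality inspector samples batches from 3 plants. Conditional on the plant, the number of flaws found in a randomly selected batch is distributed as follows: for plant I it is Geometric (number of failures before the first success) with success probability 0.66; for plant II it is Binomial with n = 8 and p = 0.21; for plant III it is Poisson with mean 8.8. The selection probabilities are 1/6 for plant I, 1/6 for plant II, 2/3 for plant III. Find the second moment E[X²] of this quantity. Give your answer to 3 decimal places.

58.359

For each component E[X²] = Var + (mean)², giving I: 1.04591; II: 4.1496; III: 86.24.
Overall E[X²] = 0.166667·1.04591 + 0.166667·4.1496 + 0.666667·86.24 = 58.3593.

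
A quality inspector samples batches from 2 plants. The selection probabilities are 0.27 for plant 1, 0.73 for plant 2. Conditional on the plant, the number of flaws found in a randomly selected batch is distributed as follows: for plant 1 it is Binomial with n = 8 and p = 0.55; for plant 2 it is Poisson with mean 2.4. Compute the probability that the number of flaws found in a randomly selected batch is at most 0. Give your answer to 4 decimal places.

0.0667

Conditional on each plant, P(X ≤ 0): 1: 0.00168151; 2: 0.090718.
By total probability, P(X ≤ 0) = 0.27·0.00168151 + 0.73·0.090718 = 0.0666781.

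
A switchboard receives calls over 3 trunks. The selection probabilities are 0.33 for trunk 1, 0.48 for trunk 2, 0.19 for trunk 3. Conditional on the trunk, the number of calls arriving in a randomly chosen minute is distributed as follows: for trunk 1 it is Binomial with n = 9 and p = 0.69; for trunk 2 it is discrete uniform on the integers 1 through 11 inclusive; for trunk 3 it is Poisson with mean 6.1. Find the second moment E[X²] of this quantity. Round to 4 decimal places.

43.6703

For each component E[X²] = Var + (mean)², giving 1: 40.4892; 2: 46; 3: 43.31.
Overall E[X²] = 0.33·40.4892 + 0.48·46 + 0.19·43.31 = 43.6703.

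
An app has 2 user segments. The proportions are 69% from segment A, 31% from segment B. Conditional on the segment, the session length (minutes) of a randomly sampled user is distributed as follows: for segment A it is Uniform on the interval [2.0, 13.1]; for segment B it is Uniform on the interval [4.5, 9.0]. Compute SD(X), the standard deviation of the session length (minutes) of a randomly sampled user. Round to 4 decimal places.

2.7829

Per component, A: μ=7.55, E[X²]=67.27; B: μ=6.75, E[X²]=47.25.
E[X] = 0.69·7.55 + 0.31·6.75 = 7.302.
E[X²] = 0.69·67.27 + 0.31·47.25 = 61.0638.
Var(X) = E[X²] − (E[X])² = 61.0638 − 53.3192 = 7.7446.
SD(X) = √7.7446 = 2.78291.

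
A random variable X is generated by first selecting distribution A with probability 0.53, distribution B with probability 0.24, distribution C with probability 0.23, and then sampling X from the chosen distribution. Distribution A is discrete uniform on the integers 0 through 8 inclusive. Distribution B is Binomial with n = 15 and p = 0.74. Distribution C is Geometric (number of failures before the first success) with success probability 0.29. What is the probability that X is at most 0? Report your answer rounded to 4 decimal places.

0.1256

Conditional on each component, P(X ≤ 0): A: 0.111111; B: 1.67726e-09; C: 0.29.
By total probability, P(X ≤ 0) = 0.53·0.111111 + 0.24·1.67726e-09 + 0.23·0.29 = 0.125589.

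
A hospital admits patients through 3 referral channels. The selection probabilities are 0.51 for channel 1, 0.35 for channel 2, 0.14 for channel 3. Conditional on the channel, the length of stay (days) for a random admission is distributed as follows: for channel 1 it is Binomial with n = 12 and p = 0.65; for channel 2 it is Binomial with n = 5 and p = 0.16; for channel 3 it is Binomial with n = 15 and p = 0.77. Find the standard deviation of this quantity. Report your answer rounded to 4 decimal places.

Per component, 1: μ=7.8, E[X²]=63.57; 2: μ=0.8, E[X²]=1.312; 3: μ=11.55, E[X²]=136.059.
E[X] = 0.51·7.8 + 0.35·0.8 + 0.14·11.55 = 5.875.
E[X²] = 0.51·63.57 + 0.35·1.312 + 0.14·136.059 = 51.9282.
Var(X) = E[X²] − (E[X])² = 51.9282 − 34.5156 = 17.4125.
SD(X) = √17.4125 = 4.17283.

4.1728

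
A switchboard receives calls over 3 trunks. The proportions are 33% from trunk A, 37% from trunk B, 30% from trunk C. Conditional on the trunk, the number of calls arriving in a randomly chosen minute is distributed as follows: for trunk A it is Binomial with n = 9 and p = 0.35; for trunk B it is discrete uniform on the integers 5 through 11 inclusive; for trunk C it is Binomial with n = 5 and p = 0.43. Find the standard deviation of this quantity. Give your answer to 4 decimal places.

3.0485

Per component, A: μ=3.15, E[X²]=11.97; B: μ=8, E[X²]=68; C: μ=2.15, E[X²]=5.848.
E[X] = 0.33·3.15 + 0.37·8 + 0.3·2.15 = 4.6445.
E[X²] = 0.33·11.97 + 0.37·68 + 0.3·5.848 = 30.8645.
Var(X) = E[X²] − (E[X])² = 30.8645 − 21.5714 = 9.29312.
SD(X) = √9.29312 = 3.04846.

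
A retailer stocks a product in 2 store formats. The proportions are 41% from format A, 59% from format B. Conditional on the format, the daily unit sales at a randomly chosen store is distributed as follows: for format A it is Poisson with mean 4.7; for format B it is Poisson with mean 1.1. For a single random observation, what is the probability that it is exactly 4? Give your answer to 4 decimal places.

Conditional on each format, P(X = 4): A: 0.184925; B: 0.0203065.
By total probability, P(X = 4) = 0.41·0.184925 + 0.59·0.0203065 = 0.0878002.

0.0878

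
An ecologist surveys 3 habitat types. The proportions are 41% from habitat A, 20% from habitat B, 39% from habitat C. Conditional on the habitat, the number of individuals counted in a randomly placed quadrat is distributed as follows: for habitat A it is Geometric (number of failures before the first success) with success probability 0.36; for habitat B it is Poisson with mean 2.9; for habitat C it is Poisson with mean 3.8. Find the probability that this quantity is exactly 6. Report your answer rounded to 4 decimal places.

0.0557

Conditional on each habitat, P(X = 6): A: 0.024739; B: 0.0454571; C: 0.0935513.
By total probability, P(X = 6) = 0.41·0.024739 + 0.2·0.0454571 + 0.39·0.0935513 = 0.0557194.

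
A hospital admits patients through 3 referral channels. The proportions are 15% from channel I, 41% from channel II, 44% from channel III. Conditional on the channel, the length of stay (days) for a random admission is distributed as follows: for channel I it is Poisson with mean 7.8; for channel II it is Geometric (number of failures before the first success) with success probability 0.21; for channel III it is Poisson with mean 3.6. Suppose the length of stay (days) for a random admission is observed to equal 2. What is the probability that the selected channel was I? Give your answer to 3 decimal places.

Likelihoods P(X=2 | ·): I: 0.0124641; II: 0.131061; III: 0.177058.
Posterior ∝ prior × likelihood. Numerator for I: 0.15·0.0124641 = 0.00186962.
Normalizing constant: 0.15·0.0124641 + 0.41·0.131061 + 0.44·0.177058 = 0.13351.
P(I | observation) = 0.00186962 / 0.13351 = 0.0140036.

0.014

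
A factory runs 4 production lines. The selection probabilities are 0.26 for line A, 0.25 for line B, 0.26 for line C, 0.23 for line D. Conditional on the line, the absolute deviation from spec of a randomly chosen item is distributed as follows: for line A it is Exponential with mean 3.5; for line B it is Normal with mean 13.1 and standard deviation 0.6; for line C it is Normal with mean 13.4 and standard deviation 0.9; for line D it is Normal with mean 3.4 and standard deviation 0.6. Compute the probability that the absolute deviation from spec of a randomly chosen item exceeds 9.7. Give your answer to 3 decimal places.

Conditional on each line, P(X > 9.7): A: 0.0625726; B: 1; C: 0.99998; D: 0.
By total probability, P(X > 9.7) = 0.26·0.0625726 + 0.25·1 + 0.26·0.99998 + 0.23·0 = 0.526264.

0.526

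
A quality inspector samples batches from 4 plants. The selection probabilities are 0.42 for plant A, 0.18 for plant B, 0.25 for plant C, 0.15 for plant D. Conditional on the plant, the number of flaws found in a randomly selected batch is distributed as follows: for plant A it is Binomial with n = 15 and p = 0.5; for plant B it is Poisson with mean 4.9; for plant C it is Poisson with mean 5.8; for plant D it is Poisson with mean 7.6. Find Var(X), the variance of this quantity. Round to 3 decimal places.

Per component, A: μ=7.5, E[X²]=60; B: μ=4.9, E[X²]=28.91; C: μ=5.8, E[X²]=39.44; D: μ=7.6, E[X²]=65.36.
E[X] = 0.42·7.5 + 0.18·4.9 + 0.25·5.8 + 0.15·7.6 = 6.622.
E[X²] = 0.42·60 + 0.18·28.91 + 0.25·39.44 + 0.15·65.36 = 50.0678.
Var(X) = E[X²] − (E[X])² = 50.0678 − 43.8509 = 6.21692.

6.217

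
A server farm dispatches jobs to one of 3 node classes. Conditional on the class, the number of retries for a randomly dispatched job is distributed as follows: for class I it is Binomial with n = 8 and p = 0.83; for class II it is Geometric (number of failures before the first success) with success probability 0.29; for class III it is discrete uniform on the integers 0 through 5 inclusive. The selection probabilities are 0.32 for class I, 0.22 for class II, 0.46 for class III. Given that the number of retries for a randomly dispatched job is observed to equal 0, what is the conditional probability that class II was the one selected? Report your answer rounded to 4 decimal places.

0.4542

Likelihoods P(X=0 | ·): I: 6.97576e-07; II: 0.29; III: 0.166667.
Posterior ∝ prior × likelihood. Numerator for II: 0.22·0.29 = 0.0638.
Normalizing constant: 0.32·6.97576e-07 + 0.22·0.29 + 0.46·0.166667 = 0.140467.
P(II | observation) = 0.0638 / 0.140467 = 0.4542.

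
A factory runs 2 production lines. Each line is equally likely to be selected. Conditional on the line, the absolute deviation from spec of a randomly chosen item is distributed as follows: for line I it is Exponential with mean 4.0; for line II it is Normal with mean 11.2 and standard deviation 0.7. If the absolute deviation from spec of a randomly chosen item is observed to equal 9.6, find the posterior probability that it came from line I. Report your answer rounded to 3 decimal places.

Likelihoods f(9.6 | ·): I: 0.0226795; II: 0.0418147.
Posterior ∝ prior × likelihood. Numerator for I: 0.5·0.0226795 = 0.0113397.
Normalizing constant: 0.5·0.0226795 + 0.5·0.0418147 = 0.0322471.
P(I | observation) = 0.0113397 / 0.0322471 = 0.351652.

0.352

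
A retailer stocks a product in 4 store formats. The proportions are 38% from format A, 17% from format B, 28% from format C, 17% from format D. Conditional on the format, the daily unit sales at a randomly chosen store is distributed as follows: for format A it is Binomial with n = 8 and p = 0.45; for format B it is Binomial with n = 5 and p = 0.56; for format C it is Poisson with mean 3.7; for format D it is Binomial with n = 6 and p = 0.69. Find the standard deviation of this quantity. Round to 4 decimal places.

Per component, A: μ=3.6, E[X²]=14.94; B: μ=2.8, E[X²]=9.072; C: μ=3.7, E[X²]=17.39; D: μ=4.14, E[X²]=18.423.
E[X] = 0.38·3.6 + 0.17·2.8 + 0.28·3.7 + 0.17·4.14 = 3.5838.
E[X²] = 0.38·14.94 + 0.17·9.072 + 0.28·17.39 + 0.17·18.423 = 15.2206.
Var(X) = E[X²] − (E[X])² = 15.2206 − 12.8436 = 2.37693.
SD(X) = √2.37693 = 1.54173.

1.5417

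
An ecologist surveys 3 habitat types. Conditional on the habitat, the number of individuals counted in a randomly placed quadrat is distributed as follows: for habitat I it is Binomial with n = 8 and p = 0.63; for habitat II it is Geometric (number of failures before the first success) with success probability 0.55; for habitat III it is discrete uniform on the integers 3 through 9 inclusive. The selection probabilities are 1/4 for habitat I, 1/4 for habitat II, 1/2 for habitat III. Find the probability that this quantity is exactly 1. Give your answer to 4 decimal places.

0.0631

Conditional on each habitat, P(X = 1): I: 0.00478457; II: 0.2475; III: 0.
By total probability, P(X = 1) = 0.25·0.00478457 + 0.25·0.2475 + 0.5·0 = 0.0630711.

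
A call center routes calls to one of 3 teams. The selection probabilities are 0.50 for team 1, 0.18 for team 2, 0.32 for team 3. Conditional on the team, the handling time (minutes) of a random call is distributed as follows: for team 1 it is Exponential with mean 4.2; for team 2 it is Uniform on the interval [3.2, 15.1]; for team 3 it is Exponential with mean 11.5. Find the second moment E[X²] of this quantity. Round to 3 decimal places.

For each component E[X²] = Var + (mean)², giving 1: 35.28; 2: 95.5233; 3: 264.5.
Overall E[X²] = 0.5·35.28 + 0.18·95.5233 + 0.32·264.5 = 119.474.

119.474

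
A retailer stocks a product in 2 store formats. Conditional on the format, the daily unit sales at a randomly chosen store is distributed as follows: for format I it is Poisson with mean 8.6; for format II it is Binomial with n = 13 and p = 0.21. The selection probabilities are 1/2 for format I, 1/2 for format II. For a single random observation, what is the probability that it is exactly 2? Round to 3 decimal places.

Conditional on each format, P(X = 2): I: 0.00680823; II: 0.257295.
By total probability, P(X = 2) = 0.5·0.00680823 + 0.5·0.257295 = 0.132052.

0.132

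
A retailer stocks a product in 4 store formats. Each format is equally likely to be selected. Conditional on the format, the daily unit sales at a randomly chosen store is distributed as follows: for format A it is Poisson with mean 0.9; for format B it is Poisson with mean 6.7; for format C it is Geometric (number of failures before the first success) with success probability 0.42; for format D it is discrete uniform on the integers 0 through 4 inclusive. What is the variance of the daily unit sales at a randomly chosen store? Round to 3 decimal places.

Per component, A: μ=0.9, E[X²]=1.71; B: μ=6.7, E[X²]=51.59; C: μ=1.38095, E[X²]=5.19501; D: μ=2, E[X²]=6.
E[X] = 0.25·0.9 + 0.25·6.7 + 0.25·1.38095 + 0.25·2 = 2.74524.
E[X²] = 0.25·1.71 + 0.25·51.59 + 0.25·5.19501 + 0.25·6 = 16.1238.
Var(X) = E[X²] − (E[X])² = 16.1238 − 7.53633 = 8.58742.

8.587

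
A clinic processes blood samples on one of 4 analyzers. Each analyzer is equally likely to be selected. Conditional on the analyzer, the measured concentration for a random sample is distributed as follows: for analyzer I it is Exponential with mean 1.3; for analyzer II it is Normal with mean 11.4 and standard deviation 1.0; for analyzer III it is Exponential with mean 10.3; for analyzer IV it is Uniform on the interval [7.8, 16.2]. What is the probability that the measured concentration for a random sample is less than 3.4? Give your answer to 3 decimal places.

Conditional on each analyzer, P(X < 3.4): I: 0.92686; II: 6.10623e-16; III: 0.281146; IV: 0.
By total probability, P(X < 3.4) = 0.25·0.92686 + 0.25·6.10623e-16 + 0.25·0.281146 + 0.25·0 = 0.302002.

0.302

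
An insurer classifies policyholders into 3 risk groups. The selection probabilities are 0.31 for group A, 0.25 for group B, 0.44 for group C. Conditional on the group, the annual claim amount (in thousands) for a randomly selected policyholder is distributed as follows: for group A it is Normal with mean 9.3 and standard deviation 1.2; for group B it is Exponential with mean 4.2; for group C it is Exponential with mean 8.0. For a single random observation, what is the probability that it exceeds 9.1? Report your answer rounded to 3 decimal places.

Conditional on each group, P(X > 9.1): A: 0.566184; B: 0.114559; C: 0.32062.
By total probability, P(X > 9.1) = 0.31·0.566184 + 0.25·0.114559 + 0.44·0.32062 = 0.345229.

0.345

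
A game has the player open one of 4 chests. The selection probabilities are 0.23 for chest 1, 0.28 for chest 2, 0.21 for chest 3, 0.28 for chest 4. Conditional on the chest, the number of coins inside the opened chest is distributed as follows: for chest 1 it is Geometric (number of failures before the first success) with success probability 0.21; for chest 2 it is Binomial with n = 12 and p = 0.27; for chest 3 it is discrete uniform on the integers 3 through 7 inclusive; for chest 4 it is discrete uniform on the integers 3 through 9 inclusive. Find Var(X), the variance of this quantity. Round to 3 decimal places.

Per component, 1: μ=3.7619, E[X²]=32.0658; 2: μ=3.24, E[X²]=12.8628; 3: μ=5, E[X²]=27; 4: μ=6, E[X²]=40.
E[X] = 0.23·3.7619 + 0.28·3.24 + 0.21·5 + 0.28·6 = 4.50244.
E[X²] = 0.23·32.0658 + 0.28·12.8628 + 0.21·27 + 0.28·40 = 27.8467.
Var(X) = E[X²] − (E[X])² = 27.8467 − 20.2719 = 7.57476.

7.575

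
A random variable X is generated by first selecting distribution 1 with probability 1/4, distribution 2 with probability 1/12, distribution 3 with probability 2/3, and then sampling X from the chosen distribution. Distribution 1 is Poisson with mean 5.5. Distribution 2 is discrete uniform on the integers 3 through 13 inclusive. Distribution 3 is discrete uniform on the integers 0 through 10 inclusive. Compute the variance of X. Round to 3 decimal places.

9.547

Per component, 1: μ=5.5, E[X²]=35.75; 2: μ=8, E[X²]=74; 3: μ=5, E[X²]=35.
E[X] = 0.25·5.5 + 0.0833333·8 + 0.666667·5 = 5.375.
E[X²] = 0.25·35.75 + 0.0833333·74 + 0.666667·35 = 38.4375.
Var(X) = E[X²] − (E[X])² = 38.4375 − 28.8906 = 9.54688.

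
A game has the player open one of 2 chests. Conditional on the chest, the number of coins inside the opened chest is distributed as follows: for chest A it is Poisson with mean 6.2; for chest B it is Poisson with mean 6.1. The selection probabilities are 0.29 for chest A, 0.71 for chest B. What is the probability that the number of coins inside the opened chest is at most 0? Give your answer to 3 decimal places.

0.002

Conditional on each chest, P(X ≤ 0): A: 0.00202943; B: 0.00224287.
By total probability, P(X ≤ 0) = 0.29·0.00202943 + 0.71·0.00224287 = 0.00218097.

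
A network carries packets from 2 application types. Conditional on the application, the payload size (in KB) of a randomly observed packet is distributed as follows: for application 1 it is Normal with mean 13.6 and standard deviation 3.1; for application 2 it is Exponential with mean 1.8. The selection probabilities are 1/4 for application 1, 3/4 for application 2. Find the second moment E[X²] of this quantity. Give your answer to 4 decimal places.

53.5025

For each component E[X²] = Var + (mean)², giving 1: 194.57; 2: 6.48.
Overall E[X²] = 0.25·194.57 + 0.75·6.48 = 53.5025.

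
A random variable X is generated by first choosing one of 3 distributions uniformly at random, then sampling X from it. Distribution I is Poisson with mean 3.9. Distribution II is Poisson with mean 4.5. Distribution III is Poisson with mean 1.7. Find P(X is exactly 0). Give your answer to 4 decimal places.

Conditional on each component, P(X = 0): I: 0.0202419; II: 0.011109; III: 0.182684.
By total probability, P(X = 0) = 0.333333·0.0202419 + 0.333333·0.011109 + 0.333333·0.182684 = 0.0713448.

0.0713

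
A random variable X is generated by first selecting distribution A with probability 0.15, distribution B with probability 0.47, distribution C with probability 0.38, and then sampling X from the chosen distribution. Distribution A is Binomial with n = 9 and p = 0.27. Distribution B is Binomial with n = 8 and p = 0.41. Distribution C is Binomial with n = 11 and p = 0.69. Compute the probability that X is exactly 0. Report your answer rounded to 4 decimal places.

Conditional on each component, P(X = 0): A: 0.0588716; B: 0.014683; C: 2.54085e-06.
By total probability, P(X = 0) = 0.15·0.0588716 + 0.47·0.014683 + 0.38·2.54085e-06 = 0.0157327.

0.0157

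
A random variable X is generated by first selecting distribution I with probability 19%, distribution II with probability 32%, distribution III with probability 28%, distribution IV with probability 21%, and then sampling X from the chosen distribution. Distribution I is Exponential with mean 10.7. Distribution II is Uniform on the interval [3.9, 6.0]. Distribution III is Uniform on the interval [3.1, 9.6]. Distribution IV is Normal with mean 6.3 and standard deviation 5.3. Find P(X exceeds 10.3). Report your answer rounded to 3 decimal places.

0.120

Conditional on each component, P(X > 10.3): I: 0.381892; II: 0; III: 0; IV: 0.225209.
By total probability, P(X > 10.3) = 0.19·0.381892 + 0.32·0 + 0.28·0 + 0.21·0.225209 = 0.119853.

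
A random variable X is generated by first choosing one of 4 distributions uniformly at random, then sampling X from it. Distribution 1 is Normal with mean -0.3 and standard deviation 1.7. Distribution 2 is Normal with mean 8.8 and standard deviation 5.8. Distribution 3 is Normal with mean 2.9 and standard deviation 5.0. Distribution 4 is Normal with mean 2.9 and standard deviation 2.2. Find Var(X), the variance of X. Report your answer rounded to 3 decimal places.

Per component, 1: μ=-0.3, E[X²]=2.98; 2: μ=8.8, E[X²]=111.08; 3: μ=2.9, E[X²]=33.41; 4: μ=2.9, E[X²]=13.25.
E[X] = 0.25·-0.3 + 0.25·8.8 + 0.25·2.9 + 0.25·2.9 = 3.575.
E[X²] = 0.25·2.98 + 0.25·111.08 + 0.25·33.41 + 0.25·13.25 = 40.18.
Var(X) = E[X²] − (E[X])² = 40.18 − 12.7806 = 27.3994.

27.399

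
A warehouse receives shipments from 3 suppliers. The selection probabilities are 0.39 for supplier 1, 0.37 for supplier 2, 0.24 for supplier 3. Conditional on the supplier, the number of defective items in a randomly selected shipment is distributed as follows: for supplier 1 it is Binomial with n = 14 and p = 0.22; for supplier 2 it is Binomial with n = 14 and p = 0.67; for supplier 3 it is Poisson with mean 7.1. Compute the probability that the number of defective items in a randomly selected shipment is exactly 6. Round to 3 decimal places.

0.068

Conditional on each supplier, P(X = 6): 1: 0.0466496; 2: 0.0382046; 3: 0.1468.
By total probability, P(X = 6) = 0.39·0.0466496 + 0.37·0.0382046 + 0.24·0.1468 = 0.0675611.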